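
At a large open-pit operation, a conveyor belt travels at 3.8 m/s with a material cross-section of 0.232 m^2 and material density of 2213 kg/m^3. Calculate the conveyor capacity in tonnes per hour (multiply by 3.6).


7023.5309 t/h

Volumetric flow = speed * area
= 3.8 * 0.232 = 0.8816 m^3/s
Mass flow = volumetric * density
= 0.8816 * 2213 = 1950.9808 kg/s
Convert to t/h: multiply by 3.6
Capacity = 1950.9808 * 3.6
= 7023.5309 t/h


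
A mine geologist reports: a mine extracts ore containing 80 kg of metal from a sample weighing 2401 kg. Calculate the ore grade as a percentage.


3.3319%

Ore grade = (metal mass / ore mass) * 100
= (80 / 2401) * 100
= 0.03331945023 * 100
= 3.3319%


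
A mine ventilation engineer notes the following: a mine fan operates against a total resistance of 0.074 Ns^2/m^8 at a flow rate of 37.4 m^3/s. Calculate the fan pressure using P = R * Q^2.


Compute Q^2:
Q^2 = 37.4^2 = 1398.76
Compute pressure:
P = R * Q^2 = 0.074 * 1398.76
= 103.5082 Pa

103.5082 Pa


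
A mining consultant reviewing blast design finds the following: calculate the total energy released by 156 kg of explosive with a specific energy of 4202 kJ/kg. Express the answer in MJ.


655.512 MJ

Energy = mass * specific_energy / 1000
= 156 * 4202 / 1000
= 655512 / 1000
= 655.512 MJ


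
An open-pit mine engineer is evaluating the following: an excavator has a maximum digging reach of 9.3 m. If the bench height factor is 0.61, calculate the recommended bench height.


5.673 m

Bench height = reach * factor
= 9.3 * 0.61
= 5.673 m


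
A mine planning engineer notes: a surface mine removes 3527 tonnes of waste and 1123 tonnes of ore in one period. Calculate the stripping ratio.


Stripping ratio = waste tonnage / ore tonnage
= 3527 / 1123
= 3.1407

3.1407


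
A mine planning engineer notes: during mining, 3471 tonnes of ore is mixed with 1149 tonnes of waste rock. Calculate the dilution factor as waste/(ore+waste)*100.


Total material = ore + waste
= 3471 + 1149 = 4620 tonnes
Dilution = waste / total * 100
= 1149 / 4620 * 100
= 0.2487012987 * 100
= 24.8701%

24.8701%


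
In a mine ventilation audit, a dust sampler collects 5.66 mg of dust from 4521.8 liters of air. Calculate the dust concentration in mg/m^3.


Convert liters to m^3: 1 m^3 = 1000 L
Concentration = mass / volume * 1000
= 5.66 / 4521.8 * 1000
= 0.001251713919 * 1000
= 1.2517 mg/m^3

1.2517 mg/m^3


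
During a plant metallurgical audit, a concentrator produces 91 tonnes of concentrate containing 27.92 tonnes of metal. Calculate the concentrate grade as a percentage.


Grade = (metal in concentrate / concentrate mass) * 100
= (27.92 / 91) * 100
= 0.3068131868 * 100
= 30.6813%

30.6813%


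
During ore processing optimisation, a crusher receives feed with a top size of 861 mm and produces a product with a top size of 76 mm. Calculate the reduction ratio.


11.3289

Reduction ratio = feed size / product size
= 861 / 76
= 11.3289


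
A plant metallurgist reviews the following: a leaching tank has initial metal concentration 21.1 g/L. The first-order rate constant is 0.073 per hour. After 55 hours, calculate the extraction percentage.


98.1957%

Compute the exponent:
-k * t = -0.073 * 55 = -4.015
Remaining concentration:
C = 21.1 * exp(-4.015)
= 21.1 * 0.01804295455
= 0.380706341 g/L
Extracted = 21.1 - 0.380706341 = 20.71929366 g/L
Extraction % = 20.71929366 / 21.1 * 100
= 98.1957%


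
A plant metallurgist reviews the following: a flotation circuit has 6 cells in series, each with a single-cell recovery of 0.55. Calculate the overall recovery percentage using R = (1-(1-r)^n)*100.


99.1696%

Complement of single-cell recovery:
1 - r = 1 - 0.55 = 0.45
Raise to power n:
(1 - r)^6 = 0.45^6 = 0.008303765625
Overall recovery:
R = (1 - 0.008303765625) * 100
= 99.1696%


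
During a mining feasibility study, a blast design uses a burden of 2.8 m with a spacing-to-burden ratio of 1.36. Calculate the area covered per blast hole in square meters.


10.6624 m^2

First, find the spacing:
Spacing = burden * ratio = 2.8 * 1.36
= 3.808 m
Then, calculate the area:
Area = burden * spacing = 2.8 * 3.808
= 10.6624 m^2


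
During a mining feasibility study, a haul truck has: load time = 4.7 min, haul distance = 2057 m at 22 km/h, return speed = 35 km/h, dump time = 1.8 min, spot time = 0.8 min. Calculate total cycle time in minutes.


Convert haul speed to m/min: 22 * 1000/60 = 366.6666667 m/min
Haul time = 2057 / 366.6666667 = 5.61 min
Convert return speed to m/min: 35 * 1000/60 = 583.3333333 m/min
Return time = 2057 / 583.3333333 = 3.526285714 min
Total cycle time:
= 4.7 + 5.61 + 1.8 + 3.526285714 + 0.8
= 16.4363 min

16.4363 min


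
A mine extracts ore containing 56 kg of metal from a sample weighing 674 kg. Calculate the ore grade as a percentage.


Ore grade = (metal mass / ore mass) * 100
= (56 / 674) * 100
= 0.08308605341 * 100
= 8.3086%

8.3086%


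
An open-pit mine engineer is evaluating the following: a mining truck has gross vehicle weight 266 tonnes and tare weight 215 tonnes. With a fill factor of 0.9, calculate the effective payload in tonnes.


Maximum payload = gross - tare
= 266 - 215 = 51 tonnes
Effective payload = max payload * fill factor
= 51 * 0.9
= 45.9 tonnes

45.9 tonnes


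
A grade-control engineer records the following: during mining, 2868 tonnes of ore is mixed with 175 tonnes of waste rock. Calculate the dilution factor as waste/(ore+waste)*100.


Total material = ore + waste
= 2868 + 175 = 3043 tonnes
Dilution = waste / total * 100
= 175 / 3043 * 100
= 0.05750903713 * 100
= 5.7509%

5.7509%


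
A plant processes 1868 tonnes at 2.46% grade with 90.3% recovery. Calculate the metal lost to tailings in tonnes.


Total metal in feed:
= 1868 * 2.46 / 100 = 45.9528 tonnes
Metal recovered:
= 45.9528 * 90.3 / 100 = 41.4953784 tonnes
Metal lost to tailings:
= 45.9528 - 41.4953784
= 4.4574 tonnes

4.4574 tonnes


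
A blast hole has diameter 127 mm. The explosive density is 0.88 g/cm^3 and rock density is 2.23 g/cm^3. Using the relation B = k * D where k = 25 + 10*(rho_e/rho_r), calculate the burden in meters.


First, compute k:
rho_e / rho_r = 0.88 / 2.23 = 0.3946188341
k = 25 + 10 * 0.3946188341 = 28.94618834
Then, compute burden:
B = k * D / 1000 = 28.94618834 * 127 / 1000
= 3676.165919 / 1000
= 3.6762 m

3.6762 m


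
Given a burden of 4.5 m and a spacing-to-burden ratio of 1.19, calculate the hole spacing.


Spacing = burden * ratio
= 4.5 * 1.19
= 5.355 m

5.355 m


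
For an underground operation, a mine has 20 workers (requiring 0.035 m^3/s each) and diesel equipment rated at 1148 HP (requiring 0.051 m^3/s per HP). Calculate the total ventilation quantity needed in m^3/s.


Airflow for workers:
Q_people = 20 * 0.035 = 0.7 m^3/s
Airflow for diesel equipment:
Q_diesel = 1148 * 0.051 = 58.548 m^3/s
Total ventilation:
Q_total = 0.7 + 58.548
= 59.248 m^3/s

59.248 m^3/s


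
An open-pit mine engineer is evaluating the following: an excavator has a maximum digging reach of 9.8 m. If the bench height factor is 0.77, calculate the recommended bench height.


Bench height = reach * factor
= 9.8 * 0.77
= 7.546 m

7.546 m


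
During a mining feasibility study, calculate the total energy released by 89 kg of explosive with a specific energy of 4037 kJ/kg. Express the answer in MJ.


Energy = mass * specific_energy / 1000
= 89 * 4037 / 1000
= 359293 / 1000
= 359.293 MJ

359.293 MJ


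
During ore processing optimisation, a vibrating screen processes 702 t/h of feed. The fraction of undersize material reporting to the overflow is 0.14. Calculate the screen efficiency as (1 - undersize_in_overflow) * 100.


86.0%

Screen efficiency = (1 - fraction of undersize in overflow) * 100
= (1 - 0.14) * 100
= 0.86 * 100
= 86.0%


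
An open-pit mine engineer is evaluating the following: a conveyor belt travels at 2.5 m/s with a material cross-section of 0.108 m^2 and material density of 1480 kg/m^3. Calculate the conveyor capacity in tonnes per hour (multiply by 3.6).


1438.56 t/h

Volumetric flow = speed * area
= 2.5 * 0.108 = 0.27 m^3/s
Mass flow = volumetric * density
= 0.27 * 1480 = 399.6 kg/s
Convert to t/h: multiply by 3.6
Capacity = 399.6 * 3.6
= 1438.56 t/h


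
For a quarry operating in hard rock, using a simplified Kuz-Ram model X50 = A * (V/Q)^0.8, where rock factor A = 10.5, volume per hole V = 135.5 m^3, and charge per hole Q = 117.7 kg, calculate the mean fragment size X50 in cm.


11.7522 cm

Compute V/Q:
V/Q = 135.5 / 117.7 = 1.151231946
Raise to the power 0.8:
(V/Q)^0.8 = 1.151231946^0.8 = 1.119258151
Multiply by A:
X50 = 10.5 * 1.119258151
= 11.7522 cm


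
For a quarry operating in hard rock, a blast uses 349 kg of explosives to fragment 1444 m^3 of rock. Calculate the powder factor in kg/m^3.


Powder factor = explosive mass / rock volume
= 349 / 1444
= 0.2417 kg/m^3

0.2417 kg/m^3


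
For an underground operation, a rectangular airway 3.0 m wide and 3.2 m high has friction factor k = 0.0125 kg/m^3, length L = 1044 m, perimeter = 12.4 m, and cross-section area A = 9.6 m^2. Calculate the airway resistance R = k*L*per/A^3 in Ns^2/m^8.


Compute the numerator:
k * L * per = 0.0125 * 1044 * 12.4
= 161.82
Compute the denominator:
A^3 = 9.6^3 = 884.736
Resistance:
R = 161.82 / 884.736
= 0.1829 Ns^2/m^8

0.1829 Ns^2/m^8


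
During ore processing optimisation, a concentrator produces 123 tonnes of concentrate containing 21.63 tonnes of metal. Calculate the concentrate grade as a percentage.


17.5854%

Grade = (metal in concentrate / concentrate mass) * 100
= (21.63 / 123) * 100
= 0.1758536585 * 100
= 17.5854%


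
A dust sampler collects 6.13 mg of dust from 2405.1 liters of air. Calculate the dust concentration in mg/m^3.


Convert liters to m^3: 1 m^3 = 1000 L
Concentration = mass / volume * 1000
= 6.13 / 2405.1 * 1000
= 0.002548750572 * 1000
= 2.5488 mg/m^3

2.5488 mg/m^3


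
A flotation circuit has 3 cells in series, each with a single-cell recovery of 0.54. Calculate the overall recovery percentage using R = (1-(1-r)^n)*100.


90.2664%

Complement of single-cell recovery:
1 - r = 1 - 0.54 = 0.46
Raise to power n:
(1 - r)^3 = 0.46^3 = 0.097336
Overall recovery:
R = (1 - 0.097336) * 100
= 90.2664%


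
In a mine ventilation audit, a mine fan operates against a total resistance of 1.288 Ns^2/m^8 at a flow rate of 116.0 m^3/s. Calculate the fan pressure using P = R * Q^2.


17331.328 Pa

Compute Q^2:
Q^2 = 116.0^2 = 13456.0
Compute pressure:
P = R * Q^2 = 1.288 * 13456.0
= 17331.328 Pa


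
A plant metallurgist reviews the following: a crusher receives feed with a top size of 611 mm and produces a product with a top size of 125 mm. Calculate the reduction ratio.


Reduction ratio = feed size / product size
= 611 / 125
= 4.888

4.888


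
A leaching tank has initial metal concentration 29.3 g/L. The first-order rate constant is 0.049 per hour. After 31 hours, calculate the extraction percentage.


78.1069%

Compute the exponent:
-k * t = -0.049 * 31 = -1.519
Remaining concentration:
C = 29.3 * exp(-1.519)
= 29.3 * 0.2189307082
= 6.414669751 g/L
Extracted = 29.3 - 6.414669751 = 22.88533025 g/L
Extraction % = 22.88533025 / 29.3 * 100
= 78.1069%


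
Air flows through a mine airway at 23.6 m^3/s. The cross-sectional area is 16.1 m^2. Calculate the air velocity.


Velocity = flow rate / cross-sectional area
= 23.6 / 16.1
= 1.4658 m/s

1.4658 m/s


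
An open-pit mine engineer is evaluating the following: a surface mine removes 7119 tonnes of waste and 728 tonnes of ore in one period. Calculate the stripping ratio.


Stripping ratio = waste tonnage / ore tonnage
= 7119 / 728
= 9.7788

9.7788


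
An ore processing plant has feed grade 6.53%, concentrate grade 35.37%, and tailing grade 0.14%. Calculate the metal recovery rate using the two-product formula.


Using the two-product formula:
R = 100 * c * (f - t) / (f * (c - t))
Numerator = 100 * 35.37 * (6.53 - 0.14)
= 100 * 35.37 * 6.39
= 22601.43
Denominator = 6.53 * (35.37 - 0.14)
= 6.53 * 35.23
= 230.0519
R = 22601.43 / 230.0519
= 98.2449%

98.2449%


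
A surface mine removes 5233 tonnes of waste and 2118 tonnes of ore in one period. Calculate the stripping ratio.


2.4707

Stripping ratio = waste tonnage / ore tonnage
= 5233 / 2118
= 2.4707


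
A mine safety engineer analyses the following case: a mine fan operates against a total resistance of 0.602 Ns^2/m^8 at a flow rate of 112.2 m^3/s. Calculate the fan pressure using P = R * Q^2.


7578.4817 Pa

Compute Q^2:
Q^2 = 112.2^2 = 12588.84
Compute pressure:
P = R * Q^2 = 0.602 * 12588.84
= 7578.4817 Pa


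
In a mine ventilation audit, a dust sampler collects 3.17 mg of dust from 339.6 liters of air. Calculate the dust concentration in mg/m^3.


Convert liters to m^3: 1 m^3 = 1000 L
Concentration = mass / volume * 1000
= 3.17 / 339.6 * 1000
= 0.00933451119 * 1000
= 9.3345 mg/m^3

9.3345 mg/m^3


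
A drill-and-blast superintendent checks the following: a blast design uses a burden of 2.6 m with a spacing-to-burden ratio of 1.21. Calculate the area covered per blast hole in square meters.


First, find the spacing:
Spacing = burden * ratio = 2.6 * 1.21
= 3.146 m
Then, calculate the area:
Area = burden * spacing = 2.6 * 3.146
= 8.1796 m^2

8.1796 m^2


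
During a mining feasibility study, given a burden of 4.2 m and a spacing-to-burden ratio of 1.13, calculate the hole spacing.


Spacing = burden * ratio
= 4.2 * 1.13
= 4.746 m

4.746 m


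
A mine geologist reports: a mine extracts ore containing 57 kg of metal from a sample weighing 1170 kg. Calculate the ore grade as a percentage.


4.8718%

Ore grade = (metal mass / ore mass) * 100
= (57 / 1170) * 100
= 0.04871794872 * 100
= 4.8718%


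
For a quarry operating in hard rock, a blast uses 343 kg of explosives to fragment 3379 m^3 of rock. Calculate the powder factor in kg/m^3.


0.1015 kg/m^3

Powder factor = explosive mass / rock volume
= 343 / 3379
= 0.1015 kg/m^3


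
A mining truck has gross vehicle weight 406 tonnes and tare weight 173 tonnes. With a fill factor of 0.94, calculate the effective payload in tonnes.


Maximum payload = gross - tare
= 406 - 173 = 233 tonnes
Effective payload = max payload * fill factor
= 233 * 0.94
= 219.02 tonnes

219.02 tonnes


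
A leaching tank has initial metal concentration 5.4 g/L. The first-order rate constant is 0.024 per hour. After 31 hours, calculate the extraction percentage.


Compute the exponent:
-k * t = -0.024 * 31 = -0.744
Remaining concentration:
C = 5.4 * exp(-0.744)
= 5.4 * 0.4752092717
= 2.566130067 g/L
Extracted = 5.4 - 2.566130067 = 2.833869933 g/L
Extraction % = 2.833869933 / 5.4 * 100
= 52.4791%

52.4791%


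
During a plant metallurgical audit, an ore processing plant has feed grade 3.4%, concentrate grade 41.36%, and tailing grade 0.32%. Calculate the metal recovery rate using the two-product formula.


91.2946%

Using the two-product formula:
R = 100 * c * (f - t) / (f * (c - t))
Numerator = 100 * 41.36 * (3.4 - 0.32)
= 100 * 41.36 * 3.08
= 12738.88
Denominator = 3.4 * (41.36 - 0.32)
= 3.4 * 41.04
= 139.536
R = 12738.88 / 139.536
= 91.2946%


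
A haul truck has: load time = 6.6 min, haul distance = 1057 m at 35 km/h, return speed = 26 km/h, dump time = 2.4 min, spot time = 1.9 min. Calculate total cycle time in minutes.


Convert haul speed to m/min: 35 * 1000/60 = 583.3333333 m/min
Haul time = 1057 / 583.3333333 = 1.812 min
Convert return speed to m/min: 26 * 1000/60 = 433.3333333 m/min
Return time = 1057 / 433.3333333 = 2.439230769 min
Total cycle time:
= 6.6 + 1.812 + 2.4 + 2.439230769 + 1.9
= 15.1512 min

15.1512 min


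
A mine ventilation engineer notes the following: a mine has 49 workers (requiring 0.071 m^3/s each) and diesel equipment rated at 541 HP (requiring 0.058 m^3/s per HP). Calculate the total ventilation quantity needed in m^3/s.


Airflow for workers:
Q_people = 49 * 0.071 = 3.479 m^3/s
Airflow for diesel equipment:
Q_diesel = 541 * 0.058 = 31.378 m^3/s
Total ventilation:
Q_total = 3.479 + 31.378
= 34.857 m^3/s

34.857 m^3/s


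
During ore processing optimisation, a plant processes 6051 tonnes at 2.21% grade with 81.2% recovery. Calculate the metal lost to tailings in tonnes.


25.1407 tonnes

Total metal in feed:
= 6051 * 2.21 / 100 = 133.7271 tonnes
Metal recovered:
= 133.7271 * 81.2 / 100 = 108.5864052 tonnes
Metal lost to tailings:
= 133.7271 - 108.5864052
= 25.1407 tonnes


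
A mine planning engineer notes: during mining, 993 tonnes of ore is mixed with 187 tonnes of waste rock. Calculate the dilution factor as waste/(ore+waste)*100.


Total material = ore + waste
= 993 + 187 = 1180 tonnes
Dilution = waste / total * 100
= 187 / 1180 * 100
= 0.1584745763 * 100
= 15.8475%

15.8475%


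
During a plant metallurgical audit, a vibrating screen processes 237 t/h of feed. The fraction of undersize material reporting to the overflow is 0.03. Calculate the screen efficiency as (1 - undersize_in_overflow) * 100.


97.0%

Screen efficiency = (1 - fraction of undersize in overflow) * 100
= (1 - 0.03) * 100
= 0.97 * 100
= 97.0%


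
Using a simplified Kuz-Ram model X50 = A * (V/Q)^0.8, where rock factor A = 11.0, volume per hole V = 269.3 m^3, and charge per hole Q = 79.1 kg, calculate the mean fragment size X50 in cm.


29.3117 cm

Compute V/Q:
V/Q = 269.3 / 79.1 = 3.404551201
Raise to the power 0.8:
(V/Q)^0.8 = 3.404551201^0.8 = 2.664697386
Multiply by A:
X50 = 11.0 * 2.664697386
= 29.3117 cm


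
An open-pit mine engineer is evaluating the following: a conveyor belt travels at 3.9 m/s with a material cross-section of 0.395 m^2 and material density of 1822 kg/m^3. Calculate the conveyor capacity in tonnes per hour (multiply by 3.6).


Volumetric flow = speed * area
= 3.9 * 0.395 = 1.5405 m^3/s
Mass flow = volumetric * density
= 1.5405 * 1822 = 2806.791 kg/s
Convert to t/h: multiply by 3.6
Capacity = 2806.791 * 3.6
= 10104.4476 t/h

10104.4476 t/h


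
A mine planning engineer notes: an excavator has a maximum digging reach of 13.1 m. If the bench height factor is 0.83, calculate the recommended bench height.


Bench height = reach * factor
= 13.1 * 0.83
= 10.873 m

10.873 m


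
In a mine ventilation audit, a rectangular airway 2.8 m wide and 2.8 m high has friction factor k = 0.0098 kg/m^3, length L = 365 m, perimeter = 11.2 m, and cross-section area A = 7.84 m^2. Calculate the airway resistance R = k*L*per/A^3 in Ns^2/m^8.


Compute the numerator:
k * L * per = 0.0098 * 365 * 11.2
= 40.0624
Compute the denominator:
A^3 = 7.84^3 = 481.890304
Resistance:
R = 40.0624 / 481.890304
= 0.0831 Ns^2/m^8

0.0831 Ns^2/m^8


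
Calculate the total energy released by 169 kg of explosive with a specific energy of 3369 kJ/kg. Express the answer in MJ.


569.361 MJ

Energy = mass * specific_energy / 1000
= 169 * 3369 / 1000
= 569361 / 1000
= 569.361 MJ


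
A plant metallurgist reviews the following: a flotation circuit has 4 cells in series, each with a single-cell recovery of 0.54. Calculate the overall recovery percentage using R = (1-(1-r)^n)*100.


Complement of single-cell recovery:
1 - r = 1 - 0.54 = 0.46
Raise to power n:
(1 - r)^4 = 0.46^4 = 0.04477456
Overall recovery:
R = (1 - 0.04477456) * 100
= 95.5225%

95.5225%


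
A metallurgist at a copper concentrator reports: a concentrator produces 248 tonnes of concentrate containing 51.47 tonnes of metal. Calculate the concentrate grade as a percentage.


20.754%

Grade = (metal in concentrate / concentrate mass) * 100
= (51.47 / 248) * 100
= 0.2075403226 * 100
= 20.754%


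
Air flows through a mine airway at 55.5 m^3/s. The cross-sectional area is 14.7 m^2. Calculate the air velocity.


Velocity = flow rate / cross-sectional area
= 55.5 / 14.7
= 3.7755 m/s

3.7755 m/s


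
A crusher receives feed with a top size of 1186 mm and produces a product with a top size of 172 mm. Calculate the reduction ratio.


Reduction ratio = feed size / product size
= 1186 / 172
= 6.8953

6.8953


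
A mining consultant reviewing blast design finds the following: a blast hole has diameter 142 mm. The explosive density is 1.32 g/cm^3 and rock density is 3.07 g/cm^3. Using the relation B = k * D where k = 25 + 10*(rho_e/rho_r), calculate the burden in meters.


First, compute k:
rho_e / rho_r = 1.32 / 3.07 = 0.4299674267
k = 25 + 10 * 0.4299674267 = 29.29967427
Then, compute burden:
B = k * D / 1000 = 29.29967427 * 142 / 1000
= 4160.553746 / 1000
= 4.1606 m

4.1606 m


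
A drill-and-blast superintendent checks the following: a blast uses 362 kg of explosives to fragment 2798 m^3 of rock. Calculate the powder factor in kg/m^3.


0.1294 kg/m^3

Powder factor = explosive mass / rock volume
= 362 / 2798
= 0.1294 kg/m^3


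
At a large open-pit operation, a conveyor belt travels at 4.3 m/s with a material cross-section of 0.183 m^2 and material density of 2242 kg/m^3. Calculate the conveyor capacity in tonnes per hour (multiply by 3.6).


6351.2273 t/h

Volumetric flow = speed * area
= 4.3 * 0.183 = 0.7869 m^3/s
Mass flow = volumetric * density
= 0.7869 * 2242 = 1764.2298 kg/s
Convert to t/h: multiply by 3.6
Capacity = 1764.2298 * 3.6
= 6351.2273 t/h


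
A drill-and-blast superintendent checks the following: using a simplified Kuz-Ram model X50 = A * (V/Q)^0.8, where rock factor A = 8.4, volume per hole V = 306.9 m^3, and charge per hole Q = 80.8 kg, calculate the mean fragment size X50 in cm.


Compute V/Q:
V/Q = 306.9 / 80.8 = 3.798267327
Raise to the power 0.8:
(V/Q)^0.8 = 3.798267327^0.8 = 2.908495674
Multiply by A:
X50 = 8.4 * 2.908495674
= 24.4314 cm

24.4314 cm


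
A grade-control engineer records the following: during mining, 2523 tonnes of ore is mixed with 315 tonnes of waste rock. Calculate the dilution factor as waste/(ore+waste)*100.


11.0994%

Total material = ore + waste
= 2523 + 315 = 2838 tonnes
Dilution = waste / total * 100
= 315 / 2838 * 100
= 0.1109936575 * 100
= 11.0994%


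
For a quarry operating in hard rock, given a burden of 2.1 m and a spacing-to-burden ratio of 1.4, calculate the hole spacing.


2.94 m

Spacing = burden * ratio
= 2.1 * 1.4
= 2.94 m


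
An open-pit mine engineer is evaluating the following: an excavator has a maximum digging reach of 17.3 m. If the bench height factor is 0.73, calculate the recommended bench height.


Bench height = reach * factor
= 17.3 * 0.73
= 12.629 m

12.629 m


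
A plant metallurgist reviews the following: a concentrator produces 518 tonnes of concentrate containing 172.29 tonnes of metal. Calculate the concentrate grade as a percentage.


Grade = (metal in concentrate / concentrate mass) * 100
= (172.29 / 518) * 100
= 0.3326061776 * 100
= 33.2606%

33.2606%


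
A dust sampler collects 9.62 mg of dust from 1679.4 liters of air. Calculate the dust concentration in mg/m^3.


Convert liters to m^3: 1 m^3 = 1000 L
Concentration = mass / volume * 1000
= 9.62 / 1679.4 * 1000
= 0.005728236275 * 1000
= 5.7282 mg/m^3

5.7282 mg/m^3


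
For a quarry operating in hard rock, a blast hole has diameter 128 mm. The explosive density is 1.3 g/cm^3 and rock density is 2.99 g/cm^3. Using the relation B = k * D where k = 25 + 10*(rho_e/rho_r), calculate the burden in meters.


3.7565 m

First, compute k:
rho_e / rho_r = 1.3 / 2.99 = 0.4347826087
k = 25 + 10 * 0.4347826087 = 29.34782609
Then, compute burden:
B = k * D / 1000 = 29.34782609 * 128 / 1000
= 3756.521739 / 1000
= 3.7565 m


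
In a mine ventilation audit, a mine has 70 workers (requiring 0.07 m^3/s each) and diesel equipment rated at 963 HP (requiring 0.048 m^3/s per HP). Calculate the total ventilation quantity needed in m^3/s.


Airflow for workers:
Q_people = 70 * 0.07 = 4.9 m^3/s
Airflow for diesel equipment:
Q_diesel = 963 * 0.048 = 46.224 m^3/s
Total ventilation:
Q_total = 4.9 + 46.224
= 51.124 m^3/s

51.124 m^3/s


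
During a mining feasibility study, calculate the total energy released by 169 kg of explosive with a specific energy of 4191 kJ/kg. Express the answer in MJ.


708.279 MJ

Energy = mass * specific_energy / 1000
= 169 * 4191 / 1000
= 708279 / 1000
= 708.279 MJ


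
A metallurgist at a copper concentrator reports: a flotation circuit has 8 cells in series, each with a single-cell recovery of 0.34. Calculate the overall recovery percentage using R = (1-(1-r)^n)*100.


96.3996%

Complement of single-cell recovery:
1 - r = 1 - 0.34 = 0.66
Raise to power n:
(1 - r)^8 = 0.66^8 = 0.03600406063
Overall recovery:
R = (1 - 0.03600406063) * 100
= 96.3996%


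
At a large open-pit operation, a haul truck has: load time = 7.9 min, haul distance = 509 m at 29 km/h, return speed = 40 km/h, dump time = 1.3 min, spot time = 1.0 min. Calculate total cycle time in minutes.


12.0166 min

Convert haul speed to m/min: 29 * 1000/60 = 483.3333333 m/min
Haul time = 509 / 483.3333333 = 1.053103448 min
Convert return speed to m/min: 40 * 1000/60 = 666.6666667 m/min
Return time = 509 / 666.6666667 = 0.7635 min
Total cycle time:
= 7.9 + 1.053103448 + 1.3 + 0.7635 + 1.0
= 12.0166 min


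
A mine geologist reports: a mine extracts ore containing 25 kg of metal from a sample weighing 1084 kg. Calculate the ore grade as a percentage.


Ore grade = (metal mass / ore mass) * 100
= (25 / 1084) * 100
= 0.02306273063 * 100
= 2.3063%

2.3063%


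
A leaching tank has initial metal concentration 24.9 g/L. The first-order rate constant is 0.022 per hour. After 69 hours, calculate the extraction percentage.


78.085%

Compute the exponent:
-k * t = -0.022 * 69 = -1.518
Remaining concentration:
C = 24.9 * exp(-1.518)
= 24.9 * 0.2191497484
= 5.456828736 g/L
Extracted = 24.9 - 5.456828736 = 19.44317126 g/L
Extraction % = 19.44317126 / 24.9 * 100
= 78.085%


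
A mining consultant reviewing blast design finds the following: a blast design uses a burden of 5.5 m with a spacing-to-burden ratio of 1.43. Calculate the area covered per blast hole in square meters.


First, find the spacing:
Spacing = burden * ratio = 5.5 * 1.43
= 7.865 m
Then, calculate the area:
Area = burden * spacing = 5.5 * 7.865
= 43.2575 m^2

43.2575 m^2


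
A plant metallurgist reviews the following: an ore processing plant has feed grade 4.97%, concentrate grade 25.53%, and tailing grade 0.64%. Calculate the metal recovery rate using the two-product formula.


89.3629%

Using the two-product formula:
R = 100 * c * (f - t) / (f * (c - t))
Numerator = 100 * 25.53 * (4.97 - 0.64)
= 100 * 25.53 * 4.33
= 11054.49
Denominator = 4.97 * (25.53 - 0.64)
= 4.97 * 24.89
= 123.7033
R = 11054.49 / 123.7033
= 89.3629%


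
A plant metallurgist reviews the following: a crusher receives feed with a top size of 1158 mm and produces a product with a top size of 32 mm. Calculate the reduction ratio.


36.1875

Reduction ratio = feed size / product size
= 1158 / 32
= 36.1875


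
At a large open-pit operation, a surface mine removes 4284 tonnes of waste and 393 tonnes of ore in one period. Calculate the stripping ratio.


10.9008

Stripping ratio = waste tonnage / ore tonnage
= 4284 / 393
= 10.9008


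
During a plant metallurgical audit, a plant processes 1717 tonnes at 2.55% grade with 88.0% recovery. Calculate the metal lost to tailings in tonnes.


5.254 tonnes

Total metal in feed:
= 1717 * 2.55 / 100 = 43.7835 tonnes
Metal recovered:
= 43.7835 * 88.0 / 100 = 38.52948 tonnes
Metal lost to tailings:
= 43.7835 - 38.52948
= 5.254 tonnes


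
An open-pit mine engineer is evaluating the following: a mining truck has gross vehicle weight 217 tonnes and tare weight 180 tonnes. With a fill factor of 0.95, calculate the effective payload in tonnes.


Maximum payload = gross - tare
= 217 - 180 = 37 tonnes
Effective payload = max payload * fill factor
= 37 * 0.95
= 35.15 tonnes

35.15 tonnes


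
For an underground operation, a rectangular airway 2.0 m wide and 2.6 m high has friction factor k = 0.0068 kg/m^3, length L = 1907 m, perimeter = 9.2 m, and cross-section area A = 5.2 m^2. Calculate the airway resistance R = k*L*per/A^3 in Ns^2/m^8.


0.8485 Ns^2/m^8

Compute the numerator:
k * L * per = 0.0068 * 1907 * 9.2
= 119.30192
Compute the denominator:
A^3 = 5.2^3 = 140.608
Resistance:
R = 119.30192 / 140.608
= 0.8485 Ns^2/m^8


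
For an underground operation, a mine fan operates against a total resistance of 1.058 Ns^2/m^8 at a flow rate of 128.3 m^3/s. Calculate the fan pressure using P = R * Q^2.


17415.6216 Pa

Compute Q^2:
Q^2 = 128.3^2 = 16460.89
Compute pressure:
P = R * Q^2 = 1.058 * 16460.89
= 17415.6216 Pa


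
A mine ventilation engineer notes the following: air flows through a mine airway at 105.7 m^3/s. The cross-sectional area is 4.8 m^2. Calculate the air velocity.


Velocity = flow rate / cross-sectional area
= 105.7 / 4.8
= 22.0208 m/s

22.0208 m/s


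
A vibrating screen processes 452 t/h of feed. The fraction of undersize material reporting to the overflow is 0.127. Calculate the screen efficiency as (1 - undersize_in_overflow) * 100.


87.3%

Screen efficiency = (1 - fraction of undersize in overflow) * 100
= (1 - 0.127) * 100
= 0.873 * 100
= 87.3%


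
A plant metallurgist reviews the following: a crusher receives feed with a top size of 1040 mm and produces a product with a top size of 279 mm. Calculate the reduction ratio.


3.7276

Reduction ratio = feed size / product size
= 1040 / 279
= 3.7276


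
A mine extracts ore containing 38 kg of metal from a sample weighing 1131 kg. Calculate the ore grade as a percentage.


3.3599%

Ore grade = (metal mass / ore mass) * 100
= (38 / 1131) * 100
= 0.03359858532 * 100
= 3.3599%


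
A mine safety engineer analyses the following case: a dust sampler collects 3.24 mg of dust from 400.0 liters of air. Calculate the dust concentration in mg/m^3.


Convert liters to m^3: 1 m^3 = 1000 L
Concentration = mass / volume * 1000
= 3.24 / 400.0 * 1000
= 0.0081 * 1000
= 8.1 mg/m^3

8.1 mg/m^3


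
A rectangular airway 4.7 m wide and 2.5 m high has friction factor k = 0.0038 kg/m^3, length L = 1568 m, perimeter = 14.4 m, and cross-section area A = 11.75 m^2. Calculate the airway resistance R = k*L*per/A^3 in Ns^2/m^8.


0.0529 Ns^2/m^8

Compute the numerator:
k * L * per = 0.0038 * 1568 * 14.4
= 85.80096
Compute the denominator:
A^3 = 11.75^3 = 1622.234375
Resistance:
R = 85.80096 / 1622.234375
= 0.0529 Ns^2/m^8


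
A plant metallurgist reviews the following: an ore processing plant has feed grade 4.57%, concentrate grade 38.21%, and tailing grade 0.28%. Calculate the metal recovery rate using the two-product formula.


Using the two-product formula:
R = 100 * c * (f - t) / (f * (c - t))
Numerator = 100 * 38.21 * (4.57 - 0.28)
= 100 * 38.21 * 4.29
= 16392.09
Denominator = 4.57 * (38.21 - 0.28)
= 4.57 * 37.93
= 173.3401
R = 16392.09 / 173.3401
= 94.5661%

94.5661%


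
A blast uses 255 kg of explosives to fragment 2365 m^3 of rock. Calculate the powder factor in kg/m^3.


0.1078 kg/m^3

Powder factor = explosive mass / rock volume
= 255 / 2365
= 0.1078 kg/m^3


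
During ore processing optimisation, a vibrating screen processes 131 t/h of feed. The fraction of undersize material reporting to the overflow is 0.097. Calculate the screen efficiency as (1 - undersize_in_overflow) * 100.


90.3%

Screen efficiency = (1 - fraction of undersize in overflow) * 100
= (1 - 0.097) * 100
= 0.903 * 100
= 90.3%


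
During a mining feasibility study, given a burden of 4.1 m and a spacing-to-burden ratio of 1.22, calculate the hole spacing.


Spacing = burden * ratio
= 4.1 * 1.22
= 5.002 m

5.002 m


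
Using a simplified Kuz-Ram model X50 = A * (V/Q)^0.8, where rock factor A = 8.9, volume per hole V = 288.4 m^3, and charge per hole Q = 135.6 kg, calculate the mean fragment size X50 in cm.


Compute V/Q:
V/Q = 288.4 / 135.6 = 2.126843658
Raise to the power 0.8:
(V/Q)^0.8 = 2.126843658^0.8 = 1.828893655
Multiply by A:
X50 = 8.9 * 1.828893655
= 16.2772 cm

16.2772 cm


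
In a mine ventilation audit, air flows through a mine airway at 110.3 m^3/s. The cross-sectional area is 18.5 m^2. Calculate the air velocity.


5.9622 m/s

Velocity = flow rate / cross-sectional area
= 110.3 / 18.5
= 5.9622 m/s


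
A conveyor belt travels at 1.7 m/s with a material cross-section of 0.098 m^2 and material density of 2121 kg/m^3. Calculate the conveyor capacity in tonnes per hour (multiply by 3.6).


1272.091 t/h

Volumetric flow = speed * area
= 1.7 * 0.098 = 0.1666 m^3/s
Mass flow = volumetric * density
= 0.1666 * 2121 = 353.3586 kg/s
Convert to t/h: multiply by 3.6
Capacity = 353.3586 * 3.6
= 1272.091 t/h


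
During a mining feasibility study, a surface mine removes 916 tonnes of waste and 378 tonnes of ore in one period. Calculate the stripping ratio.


Stripping ratio = waste tonnage / ore tonnage
= 916 / 378
= 2.4233

2.4233


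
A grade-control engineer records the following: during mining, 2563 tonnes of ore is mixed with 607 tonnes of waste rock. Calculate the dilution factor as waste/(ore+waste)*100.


Total material = ore + waste
= 2563 + 607 = 3170 tonnes
Dilution = waste / total * 100
= 607 / 3170 * 100
= 0.1914826498 * 100
= 19.1483%

19.1483%


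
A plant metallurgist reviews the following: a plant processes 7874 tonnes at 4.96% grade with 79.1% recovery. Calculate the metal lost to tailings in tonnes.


Total metal in feed:
= 7874 * 4.96 / 100 = 390.5504 tonnes
Metal recovered:
= 390.5504 * 79.1 / 100 = 308.9253664 tonnes
Metal lost to tailings:
= 390.5504 - 308.9253664
= 81.625 tonnes

81.625 tonnes


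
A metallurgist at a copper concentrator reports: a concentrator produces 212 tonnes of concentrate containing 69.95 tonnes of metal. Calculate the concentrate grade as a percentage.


32.9953%

Grade = (metal in concentrate / concentrate mass) * 100
= (69.95 / 212) * 100
= 0.3299528302 * 100
= 32.9953%


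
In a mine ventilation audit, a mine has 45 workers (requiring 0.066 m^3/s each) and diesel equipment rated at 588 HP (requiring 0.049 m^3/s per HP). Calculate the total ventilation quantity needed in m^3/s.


Airflow for workers:
Q_people = 45 * 0.066 = 2.97 m^3/s
Airflow for diesel equipment:
Q_diesel = 588 * 0.049 = 28.812 m^3/s
Total ventilation:
Q_total = 2.97 + 28.812
= 31.782 m^3/s

31.782 m^3/s


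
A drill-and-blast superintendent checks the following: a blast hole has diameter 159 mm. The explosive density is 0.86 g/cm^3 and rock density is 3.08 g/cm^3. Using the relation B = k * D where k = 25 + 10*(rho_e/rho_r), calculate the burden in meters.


4.419 m

First, compute k:
rho_e / rho_r = 0.86 / 3.08 = 0.2792207792
k = 25 + 10 * 0.2792207792 = 27.79220779
Then, compute burden:
B = k * D / 1000 = 27.79220779 * 159 / 1000
= 4418.961039 / 1000
= 4.419 m


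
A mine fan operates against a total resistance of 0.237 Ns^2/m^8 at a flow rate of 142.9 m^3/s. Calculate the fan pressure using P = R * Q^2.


Compute Q^2:
Q^2 = 142.9^2 = 20420.41
Compute pressure:
P = R * Q^2 = 0.237 * 20420.41
= 4839.6372 Pa

4839.6372 Pa


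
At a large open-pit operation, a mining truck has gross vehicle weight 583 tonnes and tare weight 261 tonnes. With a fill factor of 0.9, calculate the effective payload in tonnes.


289.8 tonnes

Maximum payload = gross - tare
= 583 - 261 = 322 tonnes
Effective payload = max payload * fill factor
= 322 * 0.9
= 289.8 tonnes


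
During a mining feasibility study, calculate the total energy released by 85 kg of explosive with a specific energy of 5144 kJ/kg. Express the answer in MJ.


Energy = mass * specific_energy / 1000
= 85 * 5144 / 1000
= 437240 / 1000
= 437.24 MJ

437.24 MJ


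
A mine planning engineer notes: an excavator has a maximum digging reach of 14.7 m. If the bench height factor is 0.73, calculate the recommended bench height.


Bench height = reach * factor
= 14.7 * 0.73
= 10.731 m

10.731 m


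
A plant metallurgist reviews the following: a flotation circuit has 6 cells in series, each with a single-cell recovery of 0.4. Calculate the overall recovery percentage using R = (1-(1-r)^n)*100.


Complement of single-cell recovery:
1 - r = 1 - 0.4 = 0.6
Raise to power n:
(1 - r)^6 = 0.6^6 = 0.046656
Overall recovery:
R = (1 - 0.046656) * 100
= 95.3344%

95.3344%


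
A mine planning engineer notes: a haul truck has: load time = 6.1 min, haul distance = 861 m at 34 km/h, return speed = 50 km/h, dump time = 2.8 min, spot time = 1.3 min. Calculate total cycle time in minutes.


Convert haul speed to m/min: 34 * 1000/60 = 566.6666667 m/min
Haul time = 861 / 566.6666667 = 1.519411765 min
Convert return speed to m/min: 50 * 1000/60 = 833.3333333 m/min
Return time = 861 / 833.3333333 = 1.0332 min
Total cycle time:
= 6.1 + 1.519411765 + 2.8 + 1.0332 + 1.3
= 12.7526 min

12.7526 min


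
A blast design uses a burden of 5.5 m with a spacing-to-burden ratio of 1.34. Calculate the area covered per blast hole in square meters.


First, find the spacing:
Spacing = burden * ratio = 5.5 * 1.34
= 7.37 m
Then, calculate the area:
Area = burden * spacing = 5.5 * 7.37
= 40.535 m^2

40.535 m^2


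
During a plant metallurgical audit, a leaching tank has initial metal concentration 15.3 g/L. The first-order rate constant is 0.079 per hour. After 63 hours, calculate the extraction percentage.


99.3105%

Compute the exponent:
-k * t = -0.079 * 63 = -4.977
Remaining concentration:
C = 15.3 * exp(-4.977)
= 15.3 * 0.006894715709
= 0.1054891504 g/L
Extracted = 15.3 - 0.1054891504 = 15.19451085 g/L
Extraction % = 15.19451085 / 15.3 * 100
= 99.3105%


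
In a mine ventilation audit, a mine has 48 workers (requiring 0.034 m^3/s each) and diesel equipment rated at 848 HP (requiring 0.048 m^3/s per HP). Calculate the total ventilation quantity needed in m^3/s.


42.336 m^3/s

Airflow for workers:
Q_people = 48 * 0.034 = 1.632 m^3/s
Airflow for diesel equipment:
Q_diesel = 848 * 0.048 = 40.704 m^3/s
Total ventilation:
Q_total = 1.632 + 40.704
= 42.336 m^3/s


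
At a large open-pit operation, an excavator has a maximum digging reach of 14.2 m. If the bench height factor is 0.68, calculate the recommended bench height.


9.656 m

Bench height = reach * factor
= 14.2 * 0.68
= 9.656 m


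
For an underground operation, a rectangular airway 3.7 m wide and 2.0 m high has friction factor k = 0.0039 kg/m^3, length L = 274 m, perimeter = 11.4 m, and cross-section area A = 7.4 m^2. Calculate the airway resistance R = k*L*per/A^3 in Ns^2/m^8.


0.0301 Ns^2/m^8

Compute the numerator:
k * L * per = 0.0039 * 274 * 11.4
= 12.18204
Compute the denominator:
A^3 = 7.4^3 = 405.224
Resistance:
R = 12.18204 / 405.224
= 0.0301 Ns^2/m^8


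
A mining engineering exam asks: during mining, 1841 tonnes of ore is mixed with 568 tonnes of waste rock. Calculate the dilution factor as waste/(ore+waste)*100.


Total material = ore + waste
= 1841 + 568 = 2409 tonnes
Dilution = waste / total * 100
= 568 / 2409 * 100
= 0.2357824824 * 100
= 23.5782%

23.5782%


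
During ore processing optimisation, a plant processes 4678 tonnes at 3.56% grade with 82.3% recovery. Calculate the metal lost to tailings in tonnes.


Total metal in feed:
= 4678 * 3.56 / 100 = 166.5368 tonnes
Metal recovered:
= 166.5368 * 82.3 / 100 = 137.0597864 tonnes
Metal lost to tailings:
= 166.5368 - 137.0597864
= 29.477 tonnes

29.477 tonnes


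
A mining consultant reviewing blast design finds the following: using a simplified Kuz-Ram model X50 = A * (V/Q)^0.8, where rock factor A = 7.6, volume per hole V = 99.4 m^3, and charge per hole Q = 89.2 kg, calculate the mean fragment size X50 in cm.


Compute V/Q:
V/Q = 99.4 / 89.2 = 1.114349776
Raise to the power 0.8:
(V/Q)^0.8 = 1.114349776^0.8 = 1.090478793
Multiply by A:
X50 = 7.6 * 1.090478793
= 8.2876 cm

8.2876 cm


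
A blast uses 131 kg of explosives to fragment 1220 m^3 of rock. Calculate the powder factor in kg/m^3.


0.1074 kg/m^3

Powder factor = explosive mass / rock volume
= 131 / 1220
= 0.1074 kg/m^3
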